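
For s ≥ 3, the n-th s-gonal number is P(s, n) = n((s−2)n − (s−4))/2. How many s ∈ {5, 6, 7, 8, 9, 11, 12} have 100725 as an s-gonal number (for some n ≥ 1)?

s = 5: P(5, 259) = 100492 and P(5, 260) = 101270; 100725 is not s-gonal.
s = 6: P(6, 224) = 100128 and P(6, 225) = 101025; 100725 is not s-gonal.
s = 7: P(7, 201) = 100701 and P(7, 202) = 101707; 100725 is not s-gonal.
s = 8: P(8, 183) = 100101 and P(8, 184) = 101200; 100725 is not s-gonal.
s = 9: P(9, 170) = 100725. ✓
s = 11: P(11, 150) = 100725. ✓
s = 12: P(12, 142) = 100252 and P(12, 143) = 101673; 100725 is not s-gonal.
Hits: s ∈ {9, 11} → 2.

2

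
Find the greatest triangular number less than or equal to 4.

3

Solve n(n+1)/2 ≤ 4 for integer n.
n = 2 gives 3 ≤ 4, while n = 3 gives 6 > 4; so the answer is 3.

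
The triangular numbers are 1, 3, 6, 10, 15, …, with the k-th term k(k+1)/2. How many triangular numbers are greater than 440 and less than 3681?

The n-th triangular number is n(n+1)/2.
Smallest index with value > 440: n = 30 (giving 465).
Largest index with value < 3681: n = 85 (giving 3655).
Indices 30 through 85: 56 terms.

56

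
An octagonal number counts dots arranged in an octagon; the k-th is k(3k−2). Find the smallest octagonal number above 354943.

Solve n(3n−2) > 354943 for integer n.
The largest n with value ≤ 354943 is 344 (since 354320 ≤ 354943 < 356385), so the first above is n = 345, value 356385.

356385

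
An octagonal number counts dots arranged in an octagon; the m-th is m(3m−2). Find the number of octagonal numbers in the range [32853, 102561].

81

The n-th octagonal number is n(3n−2).
Smallest index with value ≥ 32853: n = 105 (giving 32865).
Largest index with value ≤ 102561: n = 185 (giving 102305).
Indices 105 through 185: 81 terms.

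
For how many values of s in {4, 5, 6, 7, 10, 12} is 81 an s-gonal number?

s = 4: P(4, 9) = 81. ✓
s = 5: P(5, 7) = 70 and P(5, 8) = 92; 81 is not s-gonal.
s = 6: P(6, 6) = 66 and P(6, 7) = 91; 81 is not s-gonal.
s = 7: P(7, 6) = 81. ✓
s = 10: P(10, 4) = 52 and P(10, 5) = 85; 81 is not s-gonal.
s = 12: P(12, 4) = 64 and P(12, 5) = 105; 81 is not s-gonal.
Hits: s ∈ {4, 7} → 2.

2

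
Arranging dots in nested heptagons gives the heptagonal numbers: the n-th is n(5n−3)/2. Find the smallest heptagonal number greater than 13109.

13213

Solve n(5n−3)/2 > 13109 for integer n.
The largest n with value ≤ 13109 is 72 (since 12852 ≤ 13109 < 13213), so the first above is n = 73, value 13213.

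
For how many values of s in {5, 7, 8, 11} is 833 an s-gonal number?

s = 5: P(5, 23) = 782 and P(5, 24) = 852; 833 is not s-gonal.
s = 7: P(7, 18) = 783 and P(7, 19) = 874; 833 is not s-gonal.
s = 8: P(8, 17) = 833. ✓
s = 11: P(11, 14) = 833. ✓
Hits: s ∈ {8, 11} → 2.

2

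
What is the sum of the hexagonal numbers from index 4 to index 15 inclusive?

2338

Σ i(2i−1) = 2Σi² − Σi over i = 4..15.
Σi = 120 − 6 = 114 and Σi² = 1240 − 14 = 1226.
2·1226 − 1·114 = 2338.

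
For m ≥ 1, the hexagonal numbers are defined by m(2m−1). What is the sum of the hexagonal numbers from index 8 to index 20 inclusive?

Σ i(2i−1) = 2Σi² − Σi over i = 8..20.
Σi = 210 − 28 = 182 and Σi² = 2870 − 140 = 2730.
2·2730 − 1·182 = 5278.

5278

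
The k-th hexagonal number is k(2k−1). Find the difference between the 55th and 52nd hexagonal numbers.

639

55·(2·55 − 1) = 5995 and 52·(2·52 − 1) = 5356.
Difference: 5995 − 5356 = 639.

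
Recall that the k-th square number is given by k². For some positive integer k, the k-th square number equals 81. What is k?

9

We need n² = 81, so n = √81 = 9.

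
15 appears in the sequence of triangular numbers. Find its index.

5

Set n(n+1)/2 = 15, giving n² + n − 30 = 0.
The discriminant is 1 + 8·15 = 121, and √121 = 11.
So n = (-1 + 11) / 2 = 10/2 = 5.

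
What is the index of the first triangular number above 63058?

Solve n(n+1)/2 > 63058 for integer n.
The largest n with value ≤ 63058 is 354 (since 62835 ≤ 63058 < 63190), so the first above is n = 355, value 63190.

355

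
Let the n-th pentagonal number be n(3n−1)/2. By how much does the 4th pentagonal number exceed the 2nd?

4·(3·4 − 1)/2 = 22 and 2·(3·2 − 1)/2 = 5.
Difference: 22 − 5 = 17.

17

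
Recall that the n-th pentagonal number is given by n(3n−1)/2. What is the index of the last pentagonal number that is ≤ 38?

5

Solve n(3n−1)/2 ≤ 38 for integer n.
n = 5 gives 35 ≤ 38, while n = 6 gives 51 > 38; so the answer is index 5.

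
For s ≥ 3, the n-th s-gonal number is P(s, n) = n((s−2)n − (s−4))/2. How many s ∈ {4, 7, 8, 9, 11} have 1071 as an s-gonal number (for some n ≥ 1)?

s = 4: P(4, 32) = 1024 and P(4, 33) = 1089; 1071 is not s-gonal.
s = 7: P(7, 21) = 1071. ✓
s = 8: P(8, 19) = 1045 and P(8, 20) = 1160; 1071 is not s-gonal.
s = 9: P(9, 17) = 969 and P(9, 18) = 1089; 1071 is not s-gonal.
s = 11: P(11, 15) = 960 and P(11, 16) = 1096; 1071 is not s-gonal.
Hits: s ∈ {7} → 1.

1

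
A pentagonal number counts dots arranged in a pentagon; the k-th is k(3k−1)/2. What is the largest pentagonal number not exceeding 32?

22

Solve n(3n−1)/2 ≤ 32 for integer n.
n = 4 gives 22 ≤ 32, while n = 5 gives 35 > 32; so the answer is 22.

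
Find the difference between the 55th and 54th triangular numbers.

Consecutive triangular numbers differ by n: T_{55} − T_{54} = 55.

55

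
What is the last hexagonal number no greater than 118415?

117855

Solve n(2n−1) ≤ 118415 for integer n.
n = 243 gives 117855 ≤ 118415, while n = 244 gives 118828 > 118415; so the answer is 117855.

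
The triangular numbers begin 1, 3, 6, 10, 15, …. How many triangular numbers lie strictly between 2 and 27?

The n-th triangular number is n(n+1)/2.
Smallest index with value > 2: n = 2 (giving 3).
Largest index with value < 27: n = 6 (giving 21).
Indices 2 through 6: 5 terms.

5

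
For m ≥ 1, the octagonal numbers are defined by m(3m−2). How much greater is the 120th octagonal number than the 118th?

120·(3·120 − 2) = 42960 and 118·(3·118 − 2) = 41536.
Difference: 42960 − 41536 = 1424.

1424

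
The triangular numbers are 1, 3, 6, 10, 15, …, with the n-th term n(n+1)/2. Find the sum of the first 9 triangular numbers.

165

Σ i(i+1)/2 = (Σi² + Σi) / 2 over i = 1..9.
Σi = 45 and Σi² = 285.
(1·285 + 1·45) / 2 = 330/2 = 165.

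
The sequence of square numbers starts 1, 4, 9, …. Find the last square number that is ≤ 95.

Solve n² ≤ 95 for integer n.
n = 9 gives 81 ≤ 95, while n = 10 gives 100 > 95; so the answer is 81.

81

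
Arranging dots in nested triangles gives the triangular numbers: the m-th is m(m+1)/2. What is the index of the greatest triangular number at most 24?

6

Solve n(n+1)/2 ≤ 24 for integer n.
n = 6 gives 21 ≤ 24, while n = 7 gives 28 > 24; so the answer is index 6.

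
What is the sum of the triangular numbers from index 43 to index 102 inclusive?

168860

Σ i(i+1)/2 = (Σi² + Σi) / 2 over i = 43..102.
Σi = 5253 − 903 = 4350 and Σi² = 358955 − 25585 = 333370.
(1·333370 + 1·4350) / 2 = 337720/2 = 168860.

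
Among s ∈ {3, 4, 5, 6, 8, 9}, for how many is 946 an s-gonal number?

2

s = 3: P(3, 43) = 946. ✓
s = 4: P(4, 30) = 900 and P(4, 31) = 961; 946 is not s-gonal.
s = 5: P(5, 25) = 925 and P(5, 26) = 1001; 946 is not s-gonal.
s = 6: P(6, 22) = 946. ✓
s = 8: P(8, 18) = 936 and P(8, 19) = 1045; 946 is not s-gonal.
s = 9: P(9, 16) = 856 and P(9, 17) = 969; 946 is not s-gonal.
Hits: s ∈ {3, 6} → 2.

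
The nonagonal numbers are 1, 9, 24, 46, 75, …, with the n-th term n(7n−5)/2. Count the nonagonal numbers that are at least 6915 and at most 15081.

22

The n-th nonagonal number is n(7n−5)/2.
Smallest index with value ≥ 6915: n = 45 (giving 6975).
Largest index with value ≤ 15081: n = 66 (giving 15081).
Indices 45 through 66: 22 terms.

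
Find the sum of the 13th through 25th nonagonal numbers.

16445

Σ i(7i−5)/2 = (7Σi² − 5Σi) / 2 over i = 13..25.
Σi = 325 − 78 = 247 and Σi² = 5525 − 650 = 4875.
(7·4875 − 5·247) / 2 = 32890/2 = 16445.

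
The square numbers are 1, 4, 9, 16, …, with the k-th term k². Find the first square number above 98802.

99225

Solve n² > 98802 for integer n.
The largest n with value ≤ 98802 is 314 (since 98596 ≤ 98802 < 99225), so the first above is n = 315, value 99225.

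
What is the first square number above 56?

64

Solve n² > 56 for integer n.
The largest n with value ≤ 56 is 7 (since 49 ≤ 56 < 64), so the first above is n = 8, value 64.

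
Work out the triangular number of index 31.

496

The 31st triangular number is n(n+1)/2 with n = 31.
31·32/2 = 992/2 = 496.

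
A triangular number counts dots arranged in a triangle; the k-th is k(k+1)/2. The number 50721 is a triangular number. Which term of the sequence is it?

318

Set n(n+1)/2 = 50721, giving n² + n − 101442 = 0.
So n = (-1 + 637) / 2 = 636/2 = 318.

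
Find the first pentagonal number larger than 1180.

1247

Solve n(3n−1)/2 > 1180 for integer n.
The largest n with value ≤ 1180 is 28 (since 1162 ≤ 1180 < 1247), so the first above is n = 29, value 1247.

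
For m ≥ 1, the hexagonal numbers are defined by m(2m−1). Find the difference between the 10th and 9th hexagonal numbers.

Consecutive hexagonal numbers differ by 4n − 3: here 4·10 − 3 = 37.

37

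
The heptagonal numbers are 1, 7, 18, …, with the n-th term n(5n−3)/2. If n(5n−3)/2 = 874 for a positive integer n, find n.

Set n(5n−3)/2 = 874, giving 5n² − 3n − 1748 = 0.
The discriminant is 9 + 40·874 = 34969, and √34969 = 187.
So n = (3 + 187) / 10 = 190/10 = 19.
Check: 19·(5·19 − 3)/2 = 874. ✓

19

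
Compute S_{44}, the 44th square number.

1936

44² = 1936.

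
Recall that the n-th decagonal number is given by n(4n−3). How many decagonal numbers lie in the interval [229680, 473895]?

105

The n-th decagonal number is n(4n−3).
Smallest index with value ≥ 229680: n = 240 (giving 229680).
Largest index with value ≤ 473895: n = 344 (giving 472312).
Indices 240 through 344: 105 terms.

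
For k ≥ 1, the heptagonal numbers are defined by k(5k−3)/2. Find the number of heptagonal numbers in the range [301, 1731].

15

The n-th heptagonal number is n(5n−3)/2.
Smallest index with value ≥ 301: n = 12 (giving 342).
Largest index with value ≤ 1731: n = 26 (giving 1651).
Indices 12 through 26: 15 terms.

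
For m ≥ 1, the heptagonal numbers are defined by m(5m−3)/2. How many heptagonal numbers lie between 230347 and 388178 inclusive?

91

The n-th heptagonal number is n(5n−3)/2.
Smallest index with value ≥ 230347: n = 304 (giving 230584).
Largest index with value ≤ 388178: n = 394 (giving 387499).
Indices 304 through 394: 91 terms.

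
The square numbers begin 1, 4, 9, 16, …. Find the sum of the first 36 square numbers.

Σ_{i=1}^{36} i² = 36·37·73/6 = 16206.

16206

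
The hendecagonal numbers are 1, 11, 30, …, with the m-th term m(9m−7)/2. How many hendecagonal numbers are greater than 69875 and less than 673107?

262

The n-th hendecagonal number is n(9n−7)/2.
Smallest index with value > 69875: n = 126 (giving 71001).
Largest index with value < 673107: n = 387 (giving 672606).
Indices 126 through 387: 262 terms.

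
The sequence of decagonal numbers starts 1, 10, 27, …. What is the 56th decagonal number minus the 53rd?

56·(4·56 − 3) = 12376 and 53·(4·53 − 3) = 11077.
Difference: 12376 − 11077 = 1299.

1299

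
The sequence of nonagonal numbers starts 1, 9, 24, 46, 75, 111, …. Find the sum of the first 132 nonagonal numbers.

2691920

Σ i(7i−5)/2 = (7Σi² − 5Σi) / 2 over i = 1..132.
Σi = 8778 and Σi² = 775390.
(7·775390 − 5·8778) / 2 = 5383840/2 = 2691920.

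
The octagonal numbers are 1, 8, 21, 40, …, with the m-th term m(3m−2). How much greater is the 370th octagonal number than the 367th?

6627

370·(3·370 − 2) = 409960 and 367·(3·367 − 2) = 403333.
Difference: 409960 − 403333 = 6627.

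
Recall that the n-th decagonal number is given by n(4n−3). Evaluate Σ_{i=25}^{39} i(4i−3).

61120

Σ i(4i−3) = 4Σi² − 3Σi over i = 25..39.
Σi = 780 − 300 = 480 and Σi² = 20540 − 4900 = 15640.
4·15640 − 3·480 = 61120.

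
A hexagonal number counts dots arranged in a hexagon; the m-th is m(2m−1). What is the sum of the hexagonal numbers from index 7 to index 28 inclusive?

14861

Σ i(2i−1) = 2Σi² − Σi over i = 7..28.
Σi = 406 − 21 = 385 and Σi² = 7714 − 91 = 7623.
2·7623 − 1·385 = 14861.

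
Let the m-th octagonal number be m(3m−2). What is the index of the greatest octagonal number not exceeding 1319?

Solve n(3n−2) ≤ 1319 for integer n.
n = 21 gives 1281 ≤ 1319, while n = 22 gives 1408 > 1319; so the answer is index 21.

21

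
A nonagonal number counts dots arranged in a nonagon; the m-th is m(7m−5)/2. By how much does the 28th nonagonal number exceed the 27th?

190

Consecutive nonagonal numbers differ by 7n − 6: here 7·28 − 6 = 190.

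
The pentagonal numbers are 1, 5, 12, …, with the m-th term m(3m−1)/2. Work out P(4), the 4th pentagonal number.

The 4th pentagonal number is n(3n−1)/2 with n = 4.
4·(3·4 − 1)/2 = 4·11/2 = 22.

22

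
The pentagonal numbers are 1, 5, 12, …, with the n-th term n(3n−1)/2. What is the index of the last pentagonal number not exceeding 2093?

Solve n(3n−1)/2 ≤ 2093 for integer n.
n = 37 gives 2035 ≤ 2093, while n = 38 gives 2147 > 2093; so the answer is index 37.

37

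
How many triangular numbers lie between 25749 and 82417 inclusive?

The n-th triangular number is n(n+1)/2.
Smallest index with value ≥ 25749: n = 227 (giving 25878).
Largest index with value ≤ 82417: n = 405 (giving 82215).
Indices 227 through 405: 179 terms.

179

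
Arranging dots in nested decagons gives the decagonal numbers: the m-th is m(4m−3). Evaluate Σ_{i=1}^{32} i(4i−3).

Σ i(4i−3) = 4Σi² − 3Σi over i = 1..32.
Σi = 528 and Σi² = 11440.
4·11440 − 3·528 = 44176.

44176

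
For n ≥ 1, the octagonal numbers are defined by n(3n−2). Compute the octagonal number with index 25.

1825

The 25th octagonal number is n(3n−2) with n = 25.
25·(3·25 − 2) = 25·73 = 1825.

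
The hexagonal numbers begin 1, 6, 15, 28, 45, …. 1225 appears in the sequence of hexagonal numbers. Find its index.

Set n(2n−1) = 1225, giving 2n² − n − 1225 = 0.
So n = (1 + 99) / 4 = 100/4 = 25.

25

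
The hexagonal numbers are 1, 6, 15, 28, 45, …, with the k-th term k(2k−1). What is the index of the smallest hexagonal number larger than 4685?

Solve n(2n−1) > 4685 for integer n.
The largest n with value ≤ 4685 is 48 (since 4560 ≤ 4685 < 4753), so the first above is n = 49, value 4753.

49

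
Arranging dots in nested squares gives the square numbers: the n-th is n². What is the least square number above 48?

49

Solve n² > 48 for integer n.
The largest n with value ≤ 48 is 6 (since 36 ≤ 48 < 49), so the first above is n = 7, value 49.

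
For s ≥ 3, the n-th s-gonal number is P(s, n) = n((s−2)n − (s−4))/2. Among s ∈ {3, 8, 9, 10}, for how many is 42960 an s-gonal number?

s = 3: P(3, 292) = 42778 and P(3, 293) = 43071; 42960 is not s-gonal.
s = 8: P(8, 120) = 42960. ✓
s = 9: P(9, 111) = 42846 and P(9, 112) = 43624; 42960 is not s-gonal.
s = 10: P(10, 104) = 42952 and P(10, 105) = 43785; 42960 is not s-gonal.
Hits: s ∈ {8} → 1.

1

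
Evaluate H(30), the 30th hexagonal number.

1770

The 30th hexagonal number is n(2n−1) with n = 30.
30·(2·30 − 1) = 30·59 = 1770.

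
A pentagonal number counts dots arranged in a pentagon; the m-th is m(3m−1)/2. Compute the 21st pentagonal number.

651

The 21st pentagonal number is n(3n−1)/2 with n = 21.
21·(3·21 − 1)/2 = 21·62/2 = 21·31 = 651.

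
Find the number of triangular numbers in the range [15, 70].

7

The n-th triangular number is n(n+1)/2.
Smallest index with value ≥ 15: n = 5 (giving 15).
Largest index with value ≤ 70: n = 11 (giving 66).
Indices 5 through 11: 7 terms.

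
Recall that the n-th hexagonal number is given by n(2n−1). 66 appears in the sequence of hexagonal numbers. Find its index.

6

Set n(2n−1) = 66, giving 2n² − n − 66 = 0.
The discriminant is 1 + 8·66 = 529, and √529 = 23.
So n = (1 + 23) / 4 = 24/4 = 6.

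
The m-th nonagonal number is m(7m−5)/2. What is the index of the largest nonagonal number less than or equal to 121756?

Solve n(7n−5)/2 ≤ 121756 for integer n.
n = 186 gives 120621 ≤ 121756, while n = 187 gives 121924 > 121756; so the answer is index 186.

186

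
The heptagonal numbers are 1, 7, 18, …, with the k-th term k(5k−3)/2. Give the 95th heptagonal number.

The 95th heptagonal number is n(5n−3)/2 with n = 95.
95·(5·95 − 3)/2 = 95·472/2 = 95·236 = 22420.

22420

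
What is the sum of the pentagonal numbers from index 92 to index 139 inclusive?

971544

Σ i(3i−1)/2 = (3Σi² − Σi) / 2 over i = 92..139.
Σi = 9730 − 4186 = 5544 and Σi² = 904890 − 255346 = 649544.
(3·649544 − 1·5544) / 2 = 1943088/2 = 971544.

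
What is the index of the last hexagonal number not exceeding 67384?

183

Solve n(2n−1) ≤ 67384 for integer n.
n = 183 gives 66795 ≤ 67384, while n = 184 gives 67528 > 67384; so the answer is index 183.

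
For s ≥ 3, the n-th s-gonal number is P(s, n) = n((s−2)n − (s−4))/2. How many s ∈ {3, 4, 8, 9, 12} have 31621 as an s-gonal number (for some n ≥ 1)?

s = 3: P(3, 250) = 31375 and P(3, 251) = 31626; 31621 is not s-gonal.
s = 4: P(4, 177) = 31329 and P(4, 178) = 31684; 31621 is not s-gonal.
s = 8: P(8, 103) = 31621. ✓
s = 9: P(9, 95) = 31350 and P(9, 96) = 32016; 31621 is not s-gonal.
s = 12: P(12, 79) = 30889 and P(12, 80) = 31680; 31621 is not s-gonal.
Hits: s ∈ {8} → 1.

1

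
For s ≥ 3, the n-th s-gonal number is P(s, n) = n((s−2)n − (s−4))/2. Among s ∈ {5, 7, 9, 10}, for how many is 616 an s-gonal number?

1

s = 5: P(5, 20) = 590 and P(5, 21) = 651; 616 is not s-gonal.
s = 7: P(7, 16) = 616. ✓
s = 9: P(9, 13) = 559 and P(9, 14) = 651; 616 is not s-gonal.
s = 10: P(10, 12) = 540 and P(10, 13) = 637; 616 is not s-gonal.
Hits: s ∈ {7} → 1.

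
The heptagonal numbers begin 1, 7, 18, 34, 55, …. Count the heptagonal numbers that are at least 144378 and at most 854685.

The n-th heptagonal number is n(5n−3)/2.
Smallest index with value ≥ 144378: n = 241 (giving 144841).
Largest index with value ≤ 854685: n = 585 (giving 854685).
Indices 241 through 585: 345 terms.

345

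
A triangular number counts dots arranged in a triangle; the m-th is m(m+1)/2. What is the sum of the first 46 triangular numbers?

17296

Σ i(i+1)/2 = (Σi² + Σi) / 2 over i = 1..46.
Σi = 1081 and Σi² = 33511.
(1·33511 + 1·1081) / 2 = 34592/2 = 17296.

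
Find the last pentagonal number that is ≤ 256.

247

Solve n(3n−1)/2 ≤ 256 for integer n.
n = 13 gives 247 ≤ 256, while n = 14 gives 287 > 256; so the answer is 247.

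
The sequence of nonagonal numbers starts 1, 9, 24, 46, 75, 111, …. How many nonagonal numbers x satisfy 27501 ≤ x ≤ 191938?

The n-th nonagonal number is n(7n−5)/2.
Smallest index with value ≥ 27501: n = 89 (giving 27501).
Largest index with value ≤ 191938: n = 234 (giving 191061).
Indices 89 through 234: 146 terms.

146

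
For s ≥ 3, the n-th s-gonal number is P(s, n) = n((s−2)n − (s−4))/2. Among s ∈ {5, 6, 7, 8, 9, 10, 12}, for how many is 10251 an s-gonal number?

s = 5: P(5, 82) = 10045 and P(5, 83) = 10292; 10251 is not s-gonal.
s = 6: P(6, 71) = 10011 and P(6, 72) = 10296; 10251 is not s-gonal.
s = 7: P(7, 64) = 10144 and P(7, 65) = 10465; 10251 is not s-gonal.
s = 8: P(8, 58) = 9976 and P(8, 59) = 10325; 10251 is not s-gonal.
s = 9: P(9, 54) = 10071 and P(9, 55) = 10450; 10251 is not s-gonal.
s = 10: P(10, 51) = 10251. ✓
s = 12: P(12, 45) = 9945 and P(12, 46) = 10396; 10251 is not s-gonal.
Hits: s ∈ {10} → 1.

1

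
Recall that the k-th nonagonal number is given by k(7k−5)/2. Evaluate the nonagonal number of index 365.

465375

The 365th nonagonal number is n(7n−5)/2 with n = 365.
365·(7·365 − 5)/2 = 365·2550/2 = 365·1275 = 465375.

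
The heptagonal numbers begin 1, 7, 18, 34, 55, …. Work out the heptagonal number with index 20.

970

The 20th heptagonal number is n(5n−3)/2 with n = 20.
20·(5·20 − 3)/2 = 20·97/2 = 970.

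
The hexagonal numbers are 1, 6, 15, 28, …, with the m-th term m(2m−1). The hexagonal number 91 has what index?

Set n(2n−1) = 91, giving 2n² − n − 91 = 0.
The discriminant is 1 + 8·91 = 729, and √729 = 27.
So n = (1 + 27) / 4 = 28/4 = 7.
Check: 7·(2·7 − 1) = 91. ✓

7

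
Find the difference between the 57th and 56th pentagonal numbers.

Consecutive pentagonal numbers differ by 3n − 2: here 3·57 − 2 = 169.

169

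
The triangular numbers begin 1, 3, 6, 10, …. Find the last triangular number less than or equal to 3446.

Solve n(n+1)/2 ≤ 3446 for integer n.
n = 82 gives 3403 ≤ 3446, while n = 83 gives 3486 > 3446; so the answer is 3403.

3403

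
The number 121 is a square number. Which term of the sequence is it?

11

We need n² = 121, so n = √121 = 11.
Check: 11² = 121. ✓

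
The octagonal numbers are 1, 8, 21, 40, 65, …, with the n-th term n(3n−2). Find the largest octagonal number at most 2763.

2640

Solve n(3n−2) ≤ 2763 for integer n.
n = 30 gives 2640 ≤ 2763, while n = 31 gives 2821 > 2763; so the answer is 2640.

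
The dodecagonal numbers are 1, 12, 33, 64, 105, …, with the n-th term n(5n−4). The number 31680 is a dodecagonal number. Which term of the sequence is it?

80

Set n(5n−4) = 31680, giving 5n² − 4n − 31680 = 0.
The discriminant is 16 + 20·31680 = 633616, and √633616 = 796.
So n = (4 + 796) / 10 = 800/10 = 80.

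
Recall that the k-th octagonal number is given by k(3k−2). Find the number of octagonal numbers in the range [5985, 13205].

22

The n-th octagonal number is n(3n−2).
Smallest index with value ≥ 5985: n = 45 (giving 5985).
Largest index with value ≤ 13205: n = 66 (giving 12936).
Indices 45 through 66: 22 terms.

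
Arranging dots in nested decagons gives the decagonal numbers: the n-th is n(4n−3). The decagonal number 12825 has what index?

57

Set n(4n−3) = 12825, giving 4n² − 3n − 12825 = 0.
The discriminant is 9 + 16·12825 = 205209, and √205209 = 453.
So n = (3 + 453) / 8 = 456/8 = 57.
Check: 57·(4·57 − 3) = 12825. ✓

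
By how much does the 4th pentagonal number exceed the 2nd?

4·(3·4 − 1)/2 = 22 and 2·(3·2 − 1)/2 = 5.
Difference: 22 − 5 = 17.

17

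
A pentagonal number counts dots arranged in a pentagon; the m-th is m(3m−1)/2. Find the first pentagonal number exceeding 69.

70

Solve n(3n−1)/2 > 69 for integer n.
The largest n with value ≤ 69 is 6 (since 51 ≤ 69 < 70), so the first above is n = 7, value 70.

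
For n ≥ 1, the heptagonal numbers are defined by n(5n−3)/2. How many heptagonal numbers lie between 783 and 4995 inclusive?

28

The n-th heptagonal number is n(5n−3)/2.
Smallest index with value ≥ 783: n = 18 (giving 783).
Largest index with value ≤ 4995: n = 45 (giving 4995).
Indices 18 through 45: 28 terms.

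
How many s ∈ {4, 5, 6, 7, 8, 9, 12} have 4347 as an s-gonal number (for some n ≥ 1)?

s = 4: P(4, 65) = 4225 and P(4, 66) = 4356; 4347 is not s-gonal.
s = 5: P(5, 54) = 4347. ✓
s = 6: P(6, 46) = 4186 and P(6, 47) = 4371; 4347 is not s-gonal.
s = 7: P(7, 42) = 4347. ✓
s = 8: P(8, 38) = 4256 and P(8, 39) = 4485; 4347 is not s-gonal.
s = 9: P(9, 35) = 4200 and P(9, 36) = 4446; 4347 is not s-gonal.
s = 12: P(12, 29) = 4089 and P(12, 30) = 4380; 4347 is not s-gonal.
Hits: s ∈ {5, 7} → 2.

2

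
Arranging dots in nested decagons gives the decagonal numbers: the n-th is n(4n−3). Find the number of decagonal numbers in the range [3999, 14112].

The n-th decagonal number is n(4n−3).
Smallest index with value ≥ 3999: n = 32 (giving 4000).
Largest index with value ≤ 14112: n = 59 (giving 13747).
Indices 32 through 59: 28 terms.

28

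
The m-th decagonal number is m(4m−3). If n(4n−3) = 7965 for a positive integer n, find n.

Set n(4n−3) = 7965, giving 4n² − 3n − 7965 = 0.
The discriminant is 9 + 16·7965 = 127449, and √127449 = 357.
So n = (3 + 357) / 8 = 360/8 = 45.
Check: 45·(4·45 − 3) = 7965. ✓

45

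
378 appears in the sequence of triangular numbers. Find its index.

27

Set n(n+1)/2 = 378, giving n² + n − 756 = 0.
The discriminant is 1 + 8·378 = 3025, and √3025 = 55.
So n = (-1 + 55) / 2 = 54/2 = 27.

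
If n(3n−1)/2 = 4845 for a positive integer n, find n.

57

Set n(3n−1)/2 = 4845, giving 3n² − n − 9690 = 0.
The discriminant is 1 + 24·4845 = 116281, and √116281 = 341.
So n = (1 + 341) / 6 = 342/6 = 57.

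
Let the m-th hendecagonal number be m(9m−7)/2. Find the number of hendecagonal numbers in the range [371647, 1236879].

The n-th hendecagonal number is n(9n−7)/2.
Smallest index with value ≥ 371647: n = 288 (giving 372240).
Largest index with value ≤ 1236879: n = 524 (giving 1233758).
Indices 288 through 524: 237 terms.

237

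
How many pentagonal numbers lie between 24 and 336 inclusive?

11

The n-th pentagonal number is n(3n−1)/2.
Smallest index with value ≥ 24: n = 5 (giving 35).
Largest index with value ≤ 336: n = 15 (giving 330).
Indices 5 through 15: 11 terms.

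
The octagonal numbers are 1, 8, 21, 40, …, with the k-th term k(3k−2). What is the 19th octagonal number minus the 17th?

19·(3·19 − 2) = 1045 and 17·(3·17 − 2) = 833.
Difference: 1045 − 833 = 212.

212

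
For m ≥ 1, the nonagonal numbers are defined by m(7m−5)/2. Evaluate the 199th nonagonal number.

138106

The 199th nonagonal number is n(7n−5)/2 with n = 199.
199·(7·199 − 5)/2 = 199·1388/2 = 199·694 = 138106.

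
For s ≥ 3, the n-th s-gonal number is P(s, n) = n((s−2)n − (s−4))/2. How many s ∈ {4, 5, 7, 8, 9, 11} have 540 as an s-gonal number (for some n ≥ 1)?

s = 4: P(4, 23) = 529 and P(4, 24) = 576; 540 is not s-gonal.
s = 5: P(5, 19) = 532 and P(5, 20) = 590; 540 is not s-gonal.
s = 7: P(7, 15) = 540. ✓
s = 8: P(8, 13) = 481 and P(8, 14) = 560; 540 is not s-gonal.
s = 9: P(9, 12) = 474 and P(9, 13) = 559; 540 is not s-gonal.
s = 11: P(11, 11) = 506 and P(11, 12) = 606; 540 is not s-gonal.
Hits: s ∈ {7} → 1.

1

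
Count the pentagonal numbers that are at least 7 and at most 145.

The n-th pentagonal number is n(3n−1)/2.
Smallest index with value ≥ 7: n = 3 (giving 12).
Largest index with value ≤ 145: n = 10 (giving 145).
Indices 3 through 10: 8 terms.

8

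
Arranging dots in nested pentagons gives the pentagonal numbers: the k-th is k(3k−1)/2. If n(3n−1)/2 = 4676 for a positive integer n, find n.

56

Set n(3n−1)/2 = 4676, giving 3n² − n − 9352 = 0.
The discriminant is 1 + 24·4676 = 112225, and √112225 = 335.
So n = (1 + 335) / 6 = 336/6 = 56.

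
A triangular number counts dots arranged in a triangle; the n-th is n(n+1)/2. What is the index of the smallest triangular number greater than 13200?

Solve n(n+1)/2 > 13200 for integer n.
The largest n with value ≤ 13200 is 161 (since 13041 ≤ 13200 < 13203), so the first above is n = 162, value 13203.

162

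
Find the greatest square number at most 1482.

Solve n² ≤ 1482 for integer n.
n = 38 gives 1444 ≤ 1482, while n = 39 gives 1521 > 1482; so the answer is 1444.

1444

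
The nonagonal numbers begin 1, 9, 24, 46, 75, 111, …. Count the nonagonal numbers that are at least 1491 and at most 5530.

The n-th nonagonal number is n(7n−5)/2.
Smallest index with value ≥ 1491: n = 21 (giving 1491).
Largest index with value ≤ 5530: n = 40 (giving 5500).
Indices 21 through 40: 20 terms.

20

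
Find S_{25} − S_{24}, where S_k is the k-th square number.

n² − (n−1)² = 2n − 1, so 25² − 24² = 2·25 − 1 = 49.

49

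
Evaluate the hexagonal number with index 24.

The 24th hexagonal number is n(2n−1) with n = 24.
24·(2·24 − 1) = 24·47 = 1128.

1128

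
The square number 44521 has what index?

We need n² = 44521, so n = √44521 = 211.

211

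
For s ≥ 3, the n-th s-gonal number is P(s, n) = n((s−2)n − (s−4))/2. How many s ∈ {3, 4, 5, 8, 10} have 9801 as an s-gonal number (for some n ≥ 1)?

s = 3: P(3, 139) = 9730 and P(3, 140) = 9870; 9801 is not s-gonal.
s = 4: P(4, 99) = 9801. ✓
s = 5: P(5, 81) = 9801. ✓
s = 8: P(8, 57) = 9633 and P(8, 58) = 9976; 9801 is not s-gonal.
s = 10: P(10, 49) = 9457 and P(10, 50) = 9850; 9801 is not s-gonal.
Hits: s ∈ {4, 5} → 2.

2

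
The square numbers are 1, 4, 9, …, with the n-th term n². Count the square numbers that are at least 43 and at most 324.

12

The n-th square number is n².
Smallest index with value ≥ 43: n = 7 (giving 49).
Largest index with value ≤ 324: n = 18 (giving 324).
Indices 7 through 18: 12 terms.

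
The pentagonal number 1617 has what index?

Set n(3n−1)/2 = 1617, giving 3n² − n − 3234 = 0.
The discriminant is 1 + 24·1617 = 38809, and √38809 = 197.
So n = (1 + 197) / 6 = 198/6 = 33.

33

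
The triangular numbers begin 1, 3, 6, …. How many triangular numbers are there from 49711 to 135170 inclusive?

205

The n-th triangular number is n(n+1)/2.
Smallest index with value ≥ 49711: n = 315 (giving 49770).
Largest index with value ≤ 135170: n = 519 (giving 134940).
Indices 315 through 519: 205 terms.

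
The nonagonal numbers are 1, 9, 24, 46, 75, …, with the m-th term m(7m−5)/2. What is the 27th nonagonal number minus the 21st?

27·(7·27 − 5)/2 = 2484 and 21·(7·21 − 5)/2 = 1491.
Difference: 2484 − 1491 = 993.

993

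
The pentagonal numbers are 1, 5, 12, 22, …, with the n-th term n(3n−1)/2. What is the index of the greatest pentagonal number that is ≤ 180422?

346

Solve n(3n−1)/2 ≤ 180422 for integer n.
n = 346 gives 179401 ≤ 180422, while n = 347 gives 180440 > 180422; so the answer is index 346.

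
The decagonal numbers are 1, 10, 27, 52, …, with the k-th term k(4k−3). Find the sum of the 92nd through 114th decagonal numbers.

Σ i(4i−3) = 4Σi² − 3Σi over i = 92..114.
Σi = 6555 − 4186 = 2369 and Σi² = 500365 − 255346 = 245019.
4·245019 − 3·2369 = 972969.

972969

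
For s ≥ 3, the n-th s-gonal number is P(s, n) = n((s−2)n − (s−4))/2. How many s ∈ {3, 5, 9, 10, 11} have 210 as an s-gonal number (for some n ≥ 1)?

s = 3: P(3, 20) = 210. ✓
s = 5: P(5, 12) = 210. ✓
s = 9: P(9, 8) = 204 and P(9, 9) = 261; 210 is not s-gonal.
s = 10: P(10, 7) = 175 and P(10, 8) = 232; 210 is not s-gonal.
s = 11: P(11, 7) = 196 and P(11, 8) = 260; 210 is not s-gonal.
Hits: s ∈ {3, 5} → 2.

2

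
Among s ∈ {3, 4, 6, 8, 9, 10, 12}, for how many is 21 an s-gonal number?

2

s = 3: P(3, 6) = 21. ✓
s = 4: P(4, 4) = 16 and P(4, 5) = 25; 21 is not s-gonal.
s = 6: P(6, 3) = 15 and P(6, 4) = 28; 21 is not s-gonal.
s = 8: P(8, 3) = 21. ✓
s = 9: P(9, 2) = 9 and P(9, 3) = 24; 21 is not s-gonal.
s = 10: P(10, 2) = 10 and P(10, 3) = 27; 21 is not s-gonal.
s = 12: P(12, 2) = 12 and P(12, 3) = 33; 21 is not s-gonal.
Hits: s ∈ {3, 8} → 2.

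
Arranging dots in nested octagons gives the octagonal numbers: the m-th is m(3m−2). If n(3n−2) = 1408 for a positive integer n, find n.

22

Set n(3n−2) = 1408, giving 3n² − 2n − 1408 = 0.
So n = (2 + 130) / 6 = 132/6 = 22.
Check: 22·(3·22 − 2) = 1408. ✓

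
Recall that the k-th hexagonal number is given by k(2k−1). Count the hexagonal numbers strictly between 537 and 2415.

The n-th hexagonal number is n(2n−1).
Smallest index with value > 537: n = 17 (giving 561).
Largest index with value < 2415: n = 34 (giving 2278).
Indices 17 through 34: 18 terms.

18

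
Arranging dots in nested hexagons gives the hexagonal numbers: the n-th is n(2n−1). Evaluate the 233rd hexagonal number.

The 233rd hexagonal number is n(2n−1) with n = 233.
233·(2·233 − 1) = 233·465 = 108345.

108345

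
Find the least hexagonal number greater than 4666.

Solve n(2n−1) > 4666 for integer n.
The largest n with value ≤ 4666 is 48 (since 4560 ≤ 4666 < 4753), so the first above is n = 49, value 4753.

4753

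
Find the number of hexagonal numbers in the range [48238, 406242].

The n-th hexagonal number is n(2n−1).
Smallest index with value ≥ 48238: n = 156 (giving 48516).
Largest index with value ≤ 406242: n = 450 (giving 404550).
Indices 156 through 450: 295 terms.

295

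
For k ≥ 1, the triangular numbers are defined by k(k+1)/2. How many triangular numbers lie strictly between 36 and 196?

The n-th triangular number is n(n+1)/2.
Smallest index with value > 36: n = 9 (giving 45).
Largest index with value < 196: n = 19 (giving 190).
Indices 9 through 19: 11 terms.

11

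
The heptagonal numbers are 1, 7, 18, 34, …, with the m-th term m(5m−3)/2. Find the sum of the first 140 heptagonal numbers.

2296420

Σ i(5i−3)/2 = (5Σi² − 3Σi) / 2 over i = 1..140.
Σi = 9870 and Σi² = 924490.
(5·924490 − 3·9870) / 2 = 4592840/2 = 2296420.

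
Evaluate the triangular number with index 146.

The 146th triangular number is n(n+1)/2 with n = 146.
146·147/2 = 21462/2 = 10731.

10731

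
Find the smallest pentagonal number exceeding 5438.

Solve n(3n−1)/2 > 5438 for integer n.
The largest n with value ≤ 5438 is 60 (since 5370 ≤ 5438 < 5551), so the first above is n = 61, value 5551.

5551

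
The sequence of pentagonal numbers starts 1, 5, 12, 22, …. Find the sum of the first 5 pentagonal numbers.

75

Σ i(3i−1)/2 = (3Σi² − Σi) / 2 over i = 1..5.
Σi = 15 and Σi² = 55.
(3·55 − 1·15) / 2 = 150/2 = 75.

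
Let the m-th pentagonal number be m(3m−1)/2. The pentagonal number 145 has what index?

10

Set n(3n−1)/2 = 145, giving 3n² − n − 290 = 0.
So n = (1 + 59) / 6 = 60/6 = 10.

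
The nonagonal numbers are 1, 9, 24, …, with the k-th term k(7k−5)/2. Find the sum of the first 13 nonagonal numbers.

Σ i(7i−5)/2 = (7Σi² − 5Σi) / 2 over i = 1..13.
Σi = 91 and Σi² = 819.
(7·819 − 5·91) / 2 = 5278/2 = 2639.

2639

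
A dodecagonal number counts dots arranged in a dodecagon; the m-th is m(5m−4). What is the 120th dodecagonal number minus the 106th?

120·(5·120 − 4) = 71520 and 106·(5·106 − 4) = 55756.
Difference: 71520 − 55756 = 15764.

15764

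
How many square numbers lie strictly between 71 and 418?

The n-th square number is n².
Smallest index with value > 71: n = 9 (giving 81).
Largest index with value < 418: n = 20 (giving 400).
Indices 9 through 20: 12 terms.

12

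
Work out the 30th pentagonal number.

1335

30·(3·30 − 1)/2 = 30·89/2 = 1335.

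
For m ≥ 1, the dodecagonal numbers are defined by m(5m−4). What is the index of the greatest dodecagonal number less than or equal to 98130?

140

Solve n(5n−4) ≤ 98130 for integer n.
n = 140 gives 97440 ≤ 98130, while n = 141 gives 98841 > 98130; so the answer is index 140.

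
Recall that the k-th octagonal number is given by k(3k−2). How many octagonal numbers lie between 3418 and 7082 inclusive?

The n-th octagonal number is n(3n−2).
Smallest index with value ≥ 3418: n = 35 (giving 3605).
Largest index with value ≤ 7082: n = 48 (giving 6816).
Indices 35 through 48: 14 terms.

14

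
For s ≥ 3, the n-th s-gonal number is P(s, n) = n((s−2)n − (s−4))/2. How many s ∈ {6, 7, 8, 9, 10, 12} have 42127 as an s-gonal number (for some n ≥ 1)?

s = 6: P(6, 145) = 41905 and P(6, 146) = 42486; 42127 is not s-gonal.
s = 7: P(7, 130) = 42055 and P(7, 131) = 42706; 42127 is not s-gonal.
s = 8: P(8, 118) = 41536 and P(8, 119) = 42245; 42127 is not s-gonal.
s = 9: P(9, 110) = 42075 and P(9, 111) = 42846; 42127 is not s-gonal.
s = 10: P(10, 103) = 42127. ✓
s = 12: P(12, 92) = 41952 and P(12, 93) = 42873; 42127 is not s-gonal.
Hits: s ∈ {10} → 1.

1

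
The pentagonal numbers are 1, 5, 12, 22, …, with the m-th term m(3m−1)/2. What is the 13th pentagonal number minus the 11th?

71

13·(3·13 − 1)/2 = 247 and 11·(3·11 − 1)/2 = 176.
Difference: 247 − 176 = 71.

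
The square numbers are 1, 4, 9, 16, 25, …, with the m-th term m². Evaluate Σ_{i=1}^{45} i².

31395

Σ_{i=1}^{45} i² = 45·46·91/6 = 31395.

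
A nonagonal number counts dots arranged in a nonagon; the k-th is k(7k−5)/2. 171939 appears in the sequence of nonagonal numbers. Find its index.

222

Set n(7n−5)/2 = 171939, giving 7n² − 5n − 343878 = 0.
The discriminant is 25 + 56·171939 = 9628609, and √9628609 = 3103.
So n = (5 + 3103) / 14 = 3108/14 = 222.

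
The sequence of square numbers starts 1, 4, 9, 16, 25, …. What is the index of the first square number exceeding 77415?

Solve n² > 77415 for integer n.
The largest n with value ≤ 77415 is 278 (since 77284 ≤ 77415 < 77841), so the first above is n = 279, value 77841.

279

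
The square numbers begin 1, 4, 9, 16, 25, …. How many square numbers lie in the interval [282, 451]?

5

The n-th square number is n².
Smallest index with value ≥ 282: n = 17 (giving 289).
Largest index with value ≤ 451: n = 21 (giving 441).
Indices 17 through 21: 5 terms.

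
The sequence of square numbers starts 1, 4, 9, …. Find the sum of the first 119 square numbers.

Σ_{i=1}^{119} i² = 119·120·239/6 = 568820.

568820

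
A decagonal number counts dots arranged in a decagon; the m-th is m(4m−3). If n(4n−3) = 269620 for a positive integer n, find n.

260

Set n(4n−3) = 269620, giving 4n² − 3n − 269620 = 0.
So n = (3 + 2077) / 8 = 2080/8 = 260.
Check: 260·(4·260 − 3) = 269620. ✓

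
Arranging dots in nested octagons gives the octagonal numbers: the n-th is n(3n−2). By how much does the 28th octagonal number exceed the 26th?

320

28·(3·28 − 2) = 2296 and 26·(3·26 − 2) = 1976.
Difference: 2296 − 1976 = 320.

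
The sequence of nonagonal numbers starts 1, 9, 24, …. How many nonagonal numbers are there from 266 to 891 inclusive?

7

The n-th nonagonal number is n(7n−5)/2.
Smallest index with value ≥ 266: n = 10 (giving 325).
Largest index with value ≤ 891: n = 16 (giving 856).
Indices 10 through 16: 7 terms.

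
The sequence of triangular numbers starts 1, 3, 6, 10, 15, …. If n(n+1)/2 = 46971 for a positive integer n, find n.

Set n(n+1)/2 = 46971, giving n² + n − 93942 = 0.
The discriminant is 1 + 8·46971 = 375769, and √375769 = 613.
So n = (-1 + 613) / 2 = 612/2 = 306.
Check: 306·307/2 = 46971. ✓

306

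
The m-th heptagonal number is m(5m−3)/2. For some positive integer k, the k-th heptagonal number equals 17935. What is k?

Set n(5n−3)/2 = 17935, giving 5n² − 3n − 35870 = 0.
The discriminant is 9 + 40·17935 = 717409, and √717409 = 847.
So n = (3 + 847) / 10 = 850/10 = 85.

85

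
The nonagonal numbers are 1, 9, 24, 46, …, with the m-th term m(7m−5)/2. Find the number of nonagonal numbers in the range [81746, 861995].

The n-th nonagonal number is n(7n−5)/2.
Smallest index with value ≥ 81746: n = 154 (giving 82621).
Largest index with value ≤ 861995: n = 496 (giving 859816).
Indices 154 through 496: 343 terms.

343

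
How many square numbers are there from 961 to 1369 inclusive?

7

The n-th square number is n².
Smallest index with value ≥ 961: n = 31 (giving 961).
Largest index with value ≤ 1369: n = 37 (giving 1369).
Indices 31 through 37: 7 terms.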